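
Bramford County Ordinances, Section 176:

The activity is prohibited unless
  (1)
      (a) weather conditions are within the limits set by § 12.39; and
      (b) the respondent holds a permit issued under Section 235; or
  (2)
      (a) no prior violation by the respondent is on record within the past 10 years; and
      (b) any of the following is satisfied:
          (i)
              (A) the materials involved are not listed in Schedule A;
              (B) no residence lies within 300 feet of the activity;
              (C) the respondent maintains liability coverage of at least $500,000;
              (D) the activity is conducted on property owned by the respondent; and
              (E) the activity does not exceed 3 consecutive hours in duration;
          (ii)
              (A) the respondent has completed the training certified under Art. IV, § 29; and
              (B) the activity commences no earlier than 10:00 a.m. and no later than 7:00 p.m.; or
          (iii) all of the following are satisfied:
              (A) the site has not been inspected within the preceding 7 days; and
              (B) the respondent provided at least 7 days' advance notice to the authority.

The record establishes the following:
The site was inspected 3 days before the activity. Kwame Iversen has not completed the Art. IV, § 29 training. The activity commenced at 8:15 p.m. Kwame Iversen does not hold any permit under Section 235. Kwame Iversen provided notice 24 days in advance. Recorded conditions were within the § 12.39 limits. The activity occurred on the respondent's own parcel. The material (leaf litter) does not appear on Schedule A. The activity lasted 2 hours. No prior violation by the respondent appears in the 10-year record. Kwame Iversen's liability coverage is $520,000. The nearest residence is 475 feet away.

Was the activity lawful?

Yes — lawful.

(a) weather ok — met.
(b) holds permit — not met.
(1): T AND F → false.
(a) no prior violation — holds.
(A) not (Schedule A material) — satisfied.
(B) no residence in 300 ft — met.
(C) coverage ≥ $500,000 — met.
(D) own property — met.
(E) ≤ 3 hrs duration — satisfied.
(i) = T AND T AND T AND T AND T = true.
(A) training certified — not satisfied.
(B) start within hours — not met.
So (ii) is not satisfied (F AND F).
(A) not (site inspected) — fails.
(B) ≥7 days' notice — met.
(iii): F AND T → false.
(b): T OR F OR F → true.
(2): T AND T → true.
Overall = F OR T = true.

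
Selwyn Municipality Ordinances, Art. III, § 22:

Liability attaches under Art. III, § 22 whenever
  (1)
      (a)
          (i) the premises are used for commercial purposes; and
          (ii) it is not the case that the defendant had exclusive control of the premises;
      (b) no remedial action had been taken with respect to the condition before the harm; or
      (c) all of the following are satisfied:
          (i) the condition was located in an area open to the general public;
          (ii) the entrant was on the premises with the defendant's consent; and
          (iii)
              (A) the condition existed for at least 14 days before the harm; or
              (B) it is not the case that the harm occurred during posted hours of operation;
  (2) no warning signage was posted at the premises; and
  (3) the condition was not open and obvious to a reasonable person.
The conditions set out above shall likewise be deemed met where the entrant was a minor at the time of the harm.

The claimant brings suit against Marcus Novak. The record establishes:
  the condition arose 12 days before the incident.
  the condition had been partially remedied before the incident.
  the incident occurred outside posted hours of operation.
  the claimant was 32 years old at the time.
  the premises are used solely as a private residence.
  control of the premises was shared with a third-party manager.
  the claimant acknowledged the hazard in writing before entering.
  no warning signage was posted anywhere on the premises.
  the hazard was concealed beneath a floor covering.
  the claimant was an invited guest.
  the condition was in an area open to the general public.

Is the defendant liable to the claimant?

(i) commercial use — not satisfied.
(ii) not (exclusive control) — holds.
(a): F AND T → false.
(b) no remedial action — not satisfied.
(i) public area — met.
(ii) consent to enter — holds.
(A) condition ≥14 days old — not satisfied.
(B) not (during posted hours) — met.
So (iii) is satisfied (F OR T).
So (c) is satisfied (T AND T AND T).
(1) = F OR F OR T = true.
(2) no signage posted — met.
(3) not open/obvious — met.
Overall: T AND T AND T → true.
Exception (entrant a minor) — not satisfied.
Result: main true OR exception false → true.

Yes — liable.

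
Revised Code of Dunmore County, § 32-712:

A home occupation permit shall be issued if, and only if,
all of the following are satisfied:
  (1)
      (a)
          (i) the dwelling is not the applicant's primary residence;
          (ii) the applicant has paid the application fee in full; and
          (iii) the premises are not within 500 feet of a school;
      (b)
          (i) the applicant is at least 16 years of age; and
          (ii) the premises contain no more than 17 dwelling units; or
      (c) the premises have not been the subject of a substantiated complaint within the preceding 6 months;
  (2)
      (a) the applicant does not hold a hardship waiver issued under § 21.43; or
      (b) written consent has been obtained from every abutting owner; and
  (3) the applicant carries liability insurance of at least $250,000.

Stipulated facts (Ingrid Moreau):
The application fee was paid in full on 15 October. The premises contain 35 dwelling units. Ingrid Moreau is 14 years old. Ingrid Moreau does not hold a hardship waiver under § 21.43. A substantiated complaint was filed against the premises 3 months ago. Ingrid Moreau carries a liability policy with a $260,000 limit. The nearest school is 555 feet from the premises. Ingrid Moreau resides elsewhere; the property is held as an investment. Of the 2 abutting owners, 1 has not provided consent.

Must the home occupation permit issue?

Yes — granted.

(i) not (primary residence) — met.
(ii) fee paid — holds.
(iii) ≥500 ft from school — met.
So (a) is satisfied (T AND T AND T).
(i) age ≥ 16 — not met.
(ii) ≤ 17 units — not met.
So (b) is not satisfied (F AND F).
(c) no complaint in 6 mo. — fails.
So (1) is satisfied (T OR F OR F).
(a) not (hardship waiver) — satisfied.
(b) all abutters consent — fails.
So (2) is satisfied (T OR F).
(3) insurance ≥ $250,000 — holds.
Overall: T AND T AND T → true.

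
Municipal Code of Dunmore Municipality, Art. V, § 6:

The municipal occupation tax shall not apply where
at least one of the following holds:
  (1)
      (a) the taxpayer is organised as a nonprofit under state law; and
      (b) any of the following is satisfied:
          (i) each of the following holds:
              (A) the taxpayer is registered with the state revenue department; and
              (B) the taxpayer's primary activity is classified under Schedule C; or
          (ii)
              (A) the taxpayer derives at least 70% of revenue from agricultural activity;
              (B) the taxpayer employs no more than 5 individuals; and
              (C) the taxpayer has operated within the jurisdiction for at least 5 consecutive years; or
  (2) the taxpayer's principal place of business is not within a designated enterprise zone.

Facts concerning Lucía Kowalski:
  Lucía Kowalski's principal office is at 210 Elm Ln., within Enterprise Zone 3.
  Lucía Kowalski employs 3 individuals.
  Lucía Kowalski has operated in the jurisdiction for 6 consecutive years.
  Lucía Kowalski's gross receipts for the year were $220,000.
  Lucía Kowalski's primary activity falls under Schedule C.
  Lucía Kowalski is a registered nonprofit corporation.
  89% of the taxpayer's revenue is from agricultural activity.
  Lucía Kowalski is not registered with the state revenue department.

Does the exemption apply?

Yes — exempt.

(a) nonprofit — met.
(A) state-registered — not met.
(B) Schedule C activity — satisfied.
(i): F AND T → false.
(A) ≥70% agricultural — met.
(B) ≤ 5 employees — met.
(C) ≥ 5 yrs in jurisdiction — satisfied.
(ii): T AND T AND T → true.
So (b) is satisfied (F OR T).
So (1) is satisfied (T AND T).
(2) not (in enterprise zone) — not met.
Overall: T OR F → true.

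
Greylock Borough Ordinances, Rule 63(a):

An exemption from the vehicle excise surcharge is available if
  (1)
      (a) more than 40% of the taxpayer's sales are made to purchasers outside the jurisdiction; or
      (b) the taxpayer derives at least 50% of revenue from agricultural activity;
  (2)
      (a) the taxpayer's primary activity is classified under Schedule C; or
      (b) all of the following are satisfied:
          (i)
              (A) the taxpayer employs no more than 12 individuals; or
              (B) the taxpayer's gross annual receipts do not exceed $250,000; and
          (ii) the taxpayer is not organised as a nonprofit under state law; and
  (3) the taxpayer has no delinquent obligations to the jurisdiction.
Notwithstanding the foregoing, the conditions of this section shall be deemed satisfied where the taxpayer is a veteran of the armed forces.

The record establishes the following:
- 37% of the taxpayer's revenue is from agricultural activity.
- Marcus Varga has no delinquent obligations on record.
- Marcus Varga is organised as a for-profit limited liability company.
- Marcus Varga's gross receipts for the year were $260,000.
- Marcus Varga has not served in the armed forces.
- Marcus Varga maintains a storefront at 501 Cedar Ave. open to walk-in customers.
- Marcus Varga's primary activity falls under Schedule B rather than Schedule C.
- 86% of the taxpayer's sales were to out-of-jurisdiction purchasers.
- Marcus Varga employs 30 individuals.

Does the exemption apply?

(a) >40% out-of-jur. sales — met.
(b) ≥50% agricultural — fails.
So (1) is satisfied (T OR F).
(a) Schedule C activity — not satisfied.
(A) ≤ 12 employees — not satisfied.
(B) receipts ≤ $250,000 — not satisfied.
(i) = F OR F = false.
(ii) not (nonprofit) — met.
(b) = F AND T = false.
(2): F OR F → false.
(3) no delinquency — met.
So Overall is not satisfied (T AND F AND T).
Exception (veteran) — not satisfied.
Result: main false OR exception false → false.

No — not exempt.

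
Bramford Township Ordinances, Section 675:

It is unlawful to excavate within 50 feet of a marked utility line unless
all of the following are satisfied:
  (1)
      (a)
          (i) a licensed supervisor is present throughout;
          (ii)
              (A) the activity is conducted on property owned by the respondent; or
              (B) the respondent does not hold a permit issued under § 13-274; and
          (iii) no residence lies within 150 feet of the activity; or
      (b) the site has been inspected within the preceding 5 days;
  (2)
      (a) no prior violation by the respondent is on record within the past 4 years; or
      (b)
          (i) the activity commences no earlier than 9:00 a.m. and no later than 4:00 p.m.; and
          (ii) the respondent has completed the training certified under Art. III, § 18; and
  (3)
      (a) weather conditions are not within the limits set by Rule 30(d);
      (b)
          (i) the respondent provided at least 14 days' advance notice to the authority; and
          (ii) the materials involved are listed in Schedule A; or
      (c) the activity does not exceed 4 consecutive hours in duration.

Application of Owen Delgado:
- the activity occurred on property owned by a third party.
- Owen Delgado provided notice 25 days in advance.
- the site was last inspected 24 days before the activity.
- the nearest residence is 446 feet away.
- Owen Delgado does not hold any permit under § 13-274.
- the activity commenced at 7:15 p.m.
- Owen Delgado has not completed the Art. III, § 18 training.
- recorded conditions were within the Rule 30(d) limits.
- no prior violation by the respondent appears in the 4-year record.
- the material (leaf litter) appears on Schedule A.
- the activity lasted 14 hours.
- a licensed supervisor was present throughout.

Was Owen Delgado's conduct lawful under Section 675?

(i) supervisor present — holds.
(A) own property — fails.
(B) not (holds permit) — met.
(ii): F OR T → true.
(iii) no residence in 150 ft — satisfied.
So (a) is satisfied (T AND T AND T).
(b) site inspected — not satisfied.
(1): T OR F → true.
(a) no prior violation — satisfied.
(i) start within hours — fails.
(ii) training certified — fails.
(b) = F AND F = false.
(2): T OR F → true.
(a) not (weather ok) — not satisfied.
(i) ≥14 days' notice — met.
(ii) Schedule A material — met.
So (b) is satisfied (T AND T).
(c) ≤ 4 hrs duration — fails.
(3) = F OR T OR F = true.
Overall = T AND T AND T = true.

Yes — lawful.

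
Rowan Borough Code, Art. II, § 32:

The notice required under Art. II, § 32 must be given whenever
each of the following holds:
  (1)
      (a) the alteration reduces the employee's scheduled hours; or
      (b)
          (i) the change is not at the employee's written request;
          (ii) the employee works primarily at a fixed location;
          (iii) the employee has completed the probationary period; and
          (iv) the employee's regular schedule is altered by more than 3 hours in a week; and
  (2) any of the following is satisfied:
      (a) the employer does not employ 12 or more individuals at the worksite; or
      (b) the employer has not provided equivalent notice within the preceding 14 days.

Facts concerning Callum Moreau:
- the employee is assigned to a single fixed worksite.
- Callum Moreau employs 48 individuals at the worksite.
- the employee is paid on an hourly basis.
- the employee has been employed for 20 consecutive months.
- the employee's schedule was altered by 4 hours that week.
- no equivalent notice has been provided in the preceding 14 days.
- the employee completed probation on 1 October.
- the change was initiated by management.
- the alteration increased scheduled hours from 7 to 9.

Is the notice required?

Yes — required.

(a) hours reduced — not satisfied.
(i) not employee-requested — met.
(ii) fixed location — satisfied.
(iii) past probation — met.
(iv) schedule shift > 3h — satisfied.
So (b) is satisfied (T AND T AND T AND T).
So (1) is satisfied (F OR T).
(a) not (≥ 12 at site) — not satisfied.
(b) no recent notice — satisfied.
(2): F OR T → true.
Overall: T AND T → true.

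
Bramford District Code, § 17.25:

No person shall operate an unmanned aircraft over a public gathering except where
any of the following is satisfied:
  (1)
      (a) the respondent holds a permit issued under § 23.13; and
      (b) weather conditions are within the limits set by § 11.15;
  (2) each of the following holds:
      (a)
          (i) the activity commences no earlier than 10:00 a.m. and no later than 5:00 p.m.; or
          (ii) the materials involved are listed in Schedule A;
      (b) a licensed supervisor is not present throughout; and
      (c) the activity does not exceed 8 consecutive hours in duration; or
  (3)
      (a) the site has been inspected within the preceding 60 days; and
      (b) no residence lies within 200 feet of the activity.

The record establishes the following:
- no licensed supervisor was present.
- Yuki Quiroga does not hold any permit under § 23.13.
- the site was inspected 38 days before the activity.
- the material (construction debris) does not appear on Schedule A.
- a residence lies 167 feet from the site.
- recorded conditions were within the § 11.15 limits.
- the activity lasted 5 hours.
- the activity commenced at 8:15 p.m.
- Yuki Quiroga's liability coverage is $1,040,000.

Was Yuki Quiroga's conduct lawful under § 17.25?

No — unlawful.

(a) holds permit — not satisfied.
(b) weather ok — met.
(1): F AND T → false.
(i) start within hours — not satisfied.
(ii) Schedule A material — not met.
So (a) is not satisfied (F OR F).
(b) not (supervisor present) — met.
(c) ≤ 8 hrs duration — satisfied.
(2): F AND T AND T → false.
(a) site inspected — holds.
(b) no residence in 200 ft — not satisfied.
(3) = T AND F = false.
Overall = F OR F OR F = false.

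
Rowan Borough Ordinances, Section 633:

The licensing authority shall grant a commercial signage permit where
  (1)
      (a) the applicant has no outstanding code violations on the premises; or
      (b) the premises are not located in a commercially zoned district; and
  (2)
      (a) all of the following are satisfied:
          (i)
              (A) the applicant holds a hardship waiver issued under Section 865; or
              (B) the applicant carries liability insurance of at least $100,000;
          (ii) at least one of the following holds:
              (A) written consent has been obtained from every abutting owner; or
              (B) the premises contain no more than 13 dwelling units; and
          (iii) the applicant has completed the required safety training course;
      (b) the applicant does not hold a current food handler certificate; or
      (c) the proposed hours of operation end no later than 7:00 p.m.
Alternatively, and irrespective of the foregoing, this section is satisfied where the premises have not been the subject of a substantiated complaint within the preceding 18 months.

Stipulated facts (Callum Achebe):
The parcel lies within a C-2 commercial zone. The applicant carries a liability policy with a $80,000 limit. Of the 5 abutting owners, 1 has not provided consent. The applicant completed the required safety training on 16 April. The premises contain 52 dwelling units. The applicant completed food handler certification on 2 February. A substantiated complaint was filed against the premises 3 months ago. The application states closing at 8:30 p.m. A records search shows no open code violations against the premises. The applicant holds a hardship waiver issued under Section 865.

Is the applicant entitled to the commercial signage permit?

No — denied.

(a) no code violations — met.
(b) not (commercially zoned) — fails.
So (1) is satisfied (T OR F).
(A) hardship waiver — satisfied.
(B) insurance ≥ $100,000 — not satisfied.
(i) = T OR F = true.
(A) all abutters consent — not met.
(B) ≤ 13 units — not satisfied.
(ii) = F OR F = false.
(iii) safety training — holds.
(a): T AND F AND T → false.
(b) not (food handler cert.) — not satisfied.
(c) closes by 7 p.m. — not met.
(2): F OR F OR F → false.
Overall: T AND F → false.
Exception (no complaint in 18 mo.) — not satisfied.
Result: main false OR exception false → false.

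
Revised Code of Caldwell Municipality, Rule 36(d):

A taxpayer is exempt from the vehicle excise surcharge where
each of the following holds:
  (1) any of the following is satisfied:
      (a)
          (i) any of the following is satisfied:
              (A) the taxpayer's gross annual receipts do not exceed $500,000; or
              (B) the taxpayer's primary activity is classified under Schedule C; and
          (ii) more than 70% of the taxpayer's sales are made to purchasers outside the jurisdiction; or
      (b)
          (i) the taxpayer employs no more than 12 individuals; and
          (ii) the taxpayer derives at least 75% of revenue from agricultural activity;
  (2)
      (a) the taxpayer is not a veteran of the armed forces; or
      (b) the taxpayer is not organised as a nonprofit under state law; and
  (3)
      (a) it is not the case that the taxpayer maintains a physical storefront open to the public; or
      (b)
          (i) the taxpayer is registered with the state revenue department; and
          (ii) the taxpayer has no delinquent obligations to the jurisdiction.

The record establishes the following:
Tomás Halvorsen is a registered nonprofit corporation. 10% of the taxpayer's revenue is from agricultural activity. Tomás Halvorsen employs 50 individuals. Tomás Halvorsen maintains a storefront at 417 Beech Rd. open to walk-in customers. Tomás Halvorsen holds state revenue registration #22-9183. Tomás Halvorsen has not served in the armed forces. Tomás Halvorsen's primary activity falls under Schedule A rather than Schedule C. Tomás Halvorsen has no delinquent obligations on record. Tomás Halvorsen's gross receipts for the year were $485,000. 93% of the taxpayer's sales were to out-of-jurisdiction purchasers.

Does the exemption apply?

Yes — exempt.

(A) receipts ≤ $500,000 — holds.
(B) Schedule C activity — fails.
So (i) is satisfied (T OR F).
(ii) >70% out-of-jur. sales — holds.
(a): T AND T → true.
(i) ≤ 12 employees — not satisfied.
(ii) ≥75% agricultural — not met.
So (b) is not satisfied (F AND F).
(1): T OR F → true.
(a) not (veteran) — holds.
(b) not (nonprofit) — fails.
(2) = T OR F = true.
(a) not (has storefront) — not met.
(i) state-registered — holds.
(ii) no delinquency — holds.
(b): T AND T → true.
(3): F OR T → true.
So Overall is satisfied (T AND T AND T).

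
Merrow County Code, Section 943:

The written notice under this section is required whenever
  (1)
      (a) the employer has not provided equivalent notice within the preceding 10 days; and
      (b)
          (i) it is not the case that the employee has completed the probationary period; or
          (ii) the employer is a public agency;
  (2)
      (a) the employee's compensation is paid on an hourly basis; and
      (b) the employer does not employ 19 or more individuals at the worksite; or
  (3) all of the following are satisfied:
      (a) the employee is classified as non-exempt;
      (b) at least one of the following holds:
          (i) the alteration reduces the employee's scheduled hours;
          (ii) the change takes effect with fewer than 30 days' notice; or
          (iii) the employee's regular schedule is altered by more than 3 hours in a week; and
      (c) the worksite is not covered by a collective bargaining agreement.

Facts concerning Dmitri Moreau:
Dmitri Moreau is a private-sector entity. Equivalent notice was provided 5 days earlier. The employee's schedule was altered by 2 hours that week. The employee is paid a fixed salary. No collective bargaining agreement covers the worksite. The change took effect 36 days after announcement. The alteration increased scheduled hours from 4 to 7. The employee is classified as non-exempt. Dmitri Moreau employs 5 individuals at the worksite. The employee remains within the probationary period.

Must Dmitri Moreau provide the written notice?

(a) no recent notice — not met.
(i) not (past probation) — holds.
(ii) public agency — fails.
(b): T OR F → true.
So (1) is not satisfied (F AND T).
(a) hourly-paid — not satisfied.
(b) not (≥ 19 at site) — satisfied.
(2) = F AND T = false.
(a) non-exempt — holds.
(i) hours reduced — not met.
(ii) < 30 days' notice — fails.
(iii) schedule shift > 3h — not satisfied.
(b) = F OR F OR F = false.
(c) no CBA — satisfied.
(3) = T AND F AND T = false.
Overall = F OR F OR F = false.

No — not required.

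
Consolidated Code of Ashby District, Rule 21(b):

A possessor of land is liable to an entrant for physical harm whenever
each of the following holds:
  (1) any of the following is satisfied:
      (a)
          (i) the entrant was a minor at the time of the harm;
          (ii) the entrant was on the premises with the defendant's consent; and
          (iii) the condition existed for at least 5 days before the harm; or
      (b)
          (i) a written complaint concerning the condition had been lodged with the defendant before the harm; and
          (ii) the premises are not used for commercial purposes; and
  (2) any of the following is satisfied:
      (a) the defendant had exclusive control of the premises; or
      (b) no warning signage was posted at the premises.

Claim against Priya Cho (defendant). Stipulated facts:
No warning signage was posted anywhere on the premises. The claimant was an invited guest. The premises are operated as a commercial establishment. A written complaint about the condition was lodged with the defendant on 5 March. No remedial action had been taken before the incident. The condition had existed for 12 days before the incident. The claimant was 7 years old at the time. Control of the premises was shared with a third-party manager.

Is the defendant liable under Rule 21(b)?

(i) entrant a minor — holds.
(ii) consent to enter — holds.
(iii) condition ≥5 days old — satisfied.
So (a) is satisfied (T AND T AND T).
(i) complaint lodged — met.
(ii) not (commercial use) — fails.
(b): T AND F → false.
(1) = T OR F = true.
(a) exclusive control — not met.
(b) no signage posted — holds.
(2): F OR T → true.
So Overall is satisfied (T AND T).

Yes — liable.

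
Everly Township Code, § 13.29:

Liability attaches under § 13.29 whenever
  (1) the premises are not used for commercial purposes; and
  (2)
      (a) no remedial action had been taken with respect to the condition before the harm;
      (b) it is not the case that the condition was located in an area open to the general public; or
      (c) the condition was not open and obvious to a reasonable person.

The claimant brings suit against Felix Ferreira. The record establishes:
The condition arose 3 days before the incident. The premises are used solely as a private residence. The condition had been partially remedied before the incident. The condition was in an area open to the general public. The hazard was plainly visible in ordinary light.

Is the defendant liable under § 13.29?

No — not liable.

(1) not (commercial use) — satisfied.
(a) no remedial action — not satisfied.
(b) not (public area) — fails.
(c) not open/obvious — not met.
(2): F OR F OR F → false.
Overall = T AND F = false.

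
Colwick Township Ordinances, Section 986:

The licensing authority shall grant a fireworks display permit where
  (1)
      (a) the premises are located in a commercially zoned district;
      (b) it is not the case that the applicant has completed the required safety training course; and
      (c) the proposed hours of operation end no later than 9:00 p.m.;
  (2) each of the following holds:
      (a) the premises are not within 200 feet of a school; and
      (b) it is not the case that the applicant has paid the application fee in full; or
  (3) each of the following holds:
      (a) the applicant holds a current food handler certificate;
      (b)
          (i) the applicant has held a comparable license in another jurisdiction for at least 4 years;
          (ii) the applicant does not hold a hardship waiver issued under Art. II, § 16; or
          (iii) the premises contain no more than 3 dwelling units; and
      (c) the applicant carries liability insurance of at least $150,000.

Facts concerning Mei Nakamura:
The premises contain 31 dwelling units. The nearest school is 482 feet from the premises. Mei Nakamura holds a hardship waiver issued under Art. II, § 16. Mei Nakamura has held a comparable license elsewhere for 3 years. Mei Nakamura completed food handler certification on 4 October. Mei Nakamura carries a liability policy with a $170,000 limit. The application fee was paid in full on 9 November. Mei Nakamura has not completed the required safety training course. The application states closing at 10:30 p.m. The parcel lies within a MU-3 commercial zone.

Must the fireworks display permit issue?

No — denied.

(a) commercially zoned — holds.
(b) not (safety training) — satisfied.
(c) closes by 9 p.m. — not met.
(1) = T AND T AND F = false.
(a) ≥200 ft from school — met.
(b) not (fee paid) — not met.
(2) = T AND F = false.
(a) food handler cert. — met.
(i) prior license ≥ 4 yr — not met.
(ii) not (hardship waiver) — not met.
(iii) ≤ 3 units — not satisfied.
(b): F OR F OR F → false.
(c) insurance ≥ $150,000 — holds.
(3) = T AND F AND T = false.
Overall = F OR F OR F = false.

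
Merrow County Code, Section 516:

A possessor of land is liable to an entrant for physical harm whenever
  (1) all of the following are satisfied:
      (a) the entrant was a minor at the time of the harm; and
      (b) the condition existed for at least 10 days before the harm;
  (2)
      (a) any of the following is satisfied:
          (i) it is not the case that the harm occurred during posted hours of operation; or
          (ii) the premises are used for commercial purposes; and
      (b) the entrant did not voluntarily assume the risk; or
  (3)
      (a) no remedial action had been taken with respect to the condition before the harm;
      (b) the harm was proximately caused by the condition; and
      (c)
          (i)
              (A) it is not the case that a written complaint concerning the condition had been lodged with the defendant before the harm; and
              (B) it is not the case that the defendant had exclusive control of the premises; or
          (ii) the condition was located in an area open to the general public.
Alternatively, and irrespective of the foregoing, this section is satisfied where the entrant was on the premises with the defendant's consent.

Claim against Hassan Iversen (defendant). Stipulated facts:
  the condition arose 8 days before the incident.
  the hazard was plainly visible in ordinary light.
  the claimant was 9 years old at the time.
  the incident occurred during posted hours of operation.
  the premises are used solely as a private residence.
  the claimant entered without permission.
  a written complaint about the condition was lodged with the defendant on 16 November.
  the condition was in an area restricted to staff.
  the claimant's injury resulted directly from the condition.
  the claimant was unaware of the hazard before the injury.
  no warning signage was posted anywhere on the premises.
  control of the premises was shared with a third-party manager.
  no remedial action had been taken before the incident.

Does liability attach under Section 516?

(a) entrant a minor — satisfied.
(b) condition ≥10 days old — fails.
So (1) is not satisfied (T AND F).
(i) not (during posted hours) — fails.
(ii) commercial use — fails.
So (a) is not satisfied (F OR F).
(b) no assumed risk — holds.
(2): F AND T → false.
(a) no remedial action — met.
(b) proximate cause — met.
(A) not (complaint lodged) — not satisfied.
(B) not (exclusive control) — holds.
(i) = F AND T = false.
(ii) public area — not met.
So (c) is not satisfied (F OR F).
So (3) is not satisfied (T AND T AND F).
Overall = F OR F OR F = false.
Exception (consent to enter) — not satisfied.
Result: main false OR exception false → false.

No — not liable.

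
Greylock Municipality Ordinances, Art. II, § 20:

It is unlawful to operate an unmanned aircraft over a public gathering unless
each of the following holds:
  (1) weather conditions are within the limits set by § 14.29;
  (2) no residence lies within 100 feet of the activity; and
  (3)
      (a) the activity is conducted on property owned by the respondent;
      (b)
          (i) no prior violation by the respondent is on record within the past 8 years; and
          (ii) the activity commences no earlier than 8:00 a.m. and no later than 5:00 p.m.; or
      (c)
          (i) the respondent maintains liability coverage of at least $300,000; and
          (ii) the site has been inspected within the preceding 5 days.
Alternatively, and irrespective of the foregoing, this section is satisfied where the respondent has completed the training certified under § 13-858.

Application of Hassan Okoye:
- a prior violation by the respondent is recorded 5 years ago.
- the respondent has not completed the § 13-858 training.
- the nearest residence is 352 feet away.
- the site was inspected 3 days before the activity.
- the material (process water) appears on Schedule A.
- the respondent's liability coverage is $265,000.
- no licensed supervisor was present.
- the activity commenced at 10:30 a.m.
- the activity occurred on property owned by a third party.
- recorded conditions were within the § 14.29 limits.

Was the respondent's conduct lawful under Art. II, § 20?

(1) weather ok — holds.
(2) no residence in 100 ft — met.
(a) own property — fails.
(i) no prior violation — not satisfied.
(ii) start within hours — met.
So (b) is not satisfied (F AND T).
(i) coverage ≥ $300,000 — not met.
(ii) site inspected — holds.
So (c) is not satisfied (F AND T).
So (3) is not satisfied (F OR F OR F).
Overall = T AND T AND F = false.
Exception (training certified) — not satisfied.
Result: main false OR exception false → false.

No — unlawful.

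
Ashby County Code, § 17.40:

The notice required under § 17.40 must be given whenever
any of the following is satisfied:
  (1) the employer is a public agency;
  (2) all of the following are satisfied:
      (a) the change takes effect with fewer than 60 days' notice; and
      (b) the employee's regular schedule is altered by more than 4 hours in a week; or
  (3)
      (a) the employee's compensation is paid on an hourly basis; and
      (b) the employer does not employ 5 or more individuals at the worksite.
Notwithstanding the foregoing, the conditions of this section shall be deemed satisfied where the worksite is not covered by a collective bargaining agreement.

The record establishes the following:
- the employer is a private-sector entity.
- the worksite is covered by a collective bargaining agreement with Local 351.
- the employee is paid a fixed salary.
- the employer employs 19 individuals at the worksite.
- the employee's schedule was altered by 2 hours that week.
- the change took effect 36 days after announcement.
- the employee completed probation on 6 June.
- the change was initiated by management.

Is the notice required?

No — not required.

(1) public agency — not satisfied.
(a) < 60 days' notice — holds.
(b) schedule shift > 4h — not satisfied.
(2): T AND F → false.
(a) hourly-paid — not met.
(b) not (≥ 5 at site) — not met.
(3): F AND F → false.
So Overall is not satisfied (F OR F OR F).
Exception (no CBA) — not satisfied.
Result: main false OR exception false → false.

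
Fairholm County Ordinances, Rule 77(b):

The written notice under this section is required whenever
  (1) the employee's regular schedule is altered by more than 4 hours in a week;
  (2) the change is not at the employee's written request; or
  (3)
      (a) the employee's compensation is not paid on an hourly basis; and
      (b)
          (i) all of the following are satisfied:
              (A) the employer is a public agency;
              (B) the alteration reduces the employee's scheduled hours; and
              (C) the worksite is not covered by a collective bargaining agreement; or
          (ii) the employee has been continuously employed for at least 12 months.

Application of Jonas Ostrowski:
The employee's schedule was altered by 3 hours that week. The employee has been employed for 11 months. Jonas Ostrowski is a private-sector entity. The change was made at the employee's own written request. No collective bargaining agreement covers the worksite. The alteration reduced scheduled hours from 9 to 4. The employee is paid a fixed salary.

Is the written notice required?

No — not required.

(1) schedule shift > 4h — fails.
(2) not employee-requested — fails.
(a) not (hourly-paid) — met.
(A) public agency — not satisfied.
(B) hours reduced — satisfied.
(C) no CBA — satisfied.
(i): F AND T AND T → false.
(ii) tenure ≥ 12 mo. — not met.
(b) = F OR F = false.
(3) = T AND F = false.
Overall = F OR F OR F = false.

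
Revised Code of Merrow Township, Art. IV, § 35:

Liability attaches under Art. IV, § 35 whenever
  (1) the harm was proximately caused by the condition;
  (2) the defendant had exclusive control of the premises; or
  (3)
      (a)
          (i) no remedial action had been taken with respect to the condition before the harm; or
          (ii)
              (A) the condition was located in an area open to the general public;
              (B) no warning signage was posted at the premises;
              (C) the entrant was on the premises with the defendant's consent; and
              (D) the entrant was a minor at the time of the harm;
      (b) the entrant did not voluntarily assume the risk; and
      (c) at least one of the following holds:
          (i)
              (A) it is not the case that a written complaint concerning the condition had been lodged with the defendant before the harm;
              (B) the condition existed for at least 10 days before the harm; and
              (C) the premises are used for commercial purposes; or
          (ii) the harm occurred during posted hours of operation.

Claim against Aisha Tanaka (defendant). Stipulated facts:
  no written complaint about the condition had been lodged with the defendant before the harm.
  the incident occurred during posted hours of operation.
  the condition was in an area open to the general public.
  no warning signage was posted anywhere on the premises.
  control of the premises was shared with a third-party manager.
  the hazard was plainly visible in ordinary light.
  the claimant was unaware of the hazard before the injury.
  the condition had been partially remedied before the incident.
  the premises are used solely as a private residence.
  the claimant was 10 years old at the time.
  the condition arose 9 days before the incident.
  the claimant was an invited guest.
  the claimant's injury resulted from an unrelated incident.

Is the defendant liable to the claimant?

Yes — liable.

(1) proximate cause — not satisfied.
(2) exclusive control — not satisfied.
(i) no remedial action — not met.
(A) public area — satisfied.
(B) no signage posted — holds.
(C) consent to enter — met.
(D) entrant a minor — holds.
(ii) = T AND T AND T AND T = true.
(a): F OR T → true.
(b) no assumed risk — holds.
(A) not (complaint lodged) — holds.
(B) condition ≥10 days old — fails.
(C) commercial use — not met.
(i): T AND F AND F → false.
(ii) during posted hours — met.
(c): F OR T → true.
So (3) is satisfied (T AND T AND T).
Overall = F OR F OR T = true.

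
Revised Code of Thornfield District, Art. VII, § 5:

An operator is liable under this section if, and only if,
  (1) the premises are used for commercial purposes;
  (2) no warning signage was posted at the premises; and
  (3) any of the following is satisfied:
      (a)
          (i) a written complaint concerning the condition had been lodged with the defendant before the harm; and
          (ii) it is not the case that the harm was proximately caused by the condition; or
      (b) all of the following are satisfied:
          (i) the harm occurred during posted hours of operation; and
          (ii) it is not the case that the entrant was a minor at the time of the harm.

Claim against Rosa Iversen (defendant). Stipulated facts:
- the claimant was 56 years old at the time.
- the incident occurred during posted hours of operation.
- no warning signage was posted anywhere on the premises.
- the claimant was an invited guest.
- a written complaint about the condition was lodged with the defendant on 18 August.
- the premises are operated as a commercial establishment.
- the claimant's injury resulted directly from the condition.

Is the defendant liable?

Yes — liable.

(1) commercial use — holds.
(2) no signage posted — holds.
(i) complaint lodged — holds.
(ii) not (proximate cause) — fails.
(a): T AND F → false.
(i) during posted hours — met.
(ii) not (entrant a minor) — met.
So (b) is satisfied (T AND T).
(3): F OR T → true.
Overall: T AND T AND T → true.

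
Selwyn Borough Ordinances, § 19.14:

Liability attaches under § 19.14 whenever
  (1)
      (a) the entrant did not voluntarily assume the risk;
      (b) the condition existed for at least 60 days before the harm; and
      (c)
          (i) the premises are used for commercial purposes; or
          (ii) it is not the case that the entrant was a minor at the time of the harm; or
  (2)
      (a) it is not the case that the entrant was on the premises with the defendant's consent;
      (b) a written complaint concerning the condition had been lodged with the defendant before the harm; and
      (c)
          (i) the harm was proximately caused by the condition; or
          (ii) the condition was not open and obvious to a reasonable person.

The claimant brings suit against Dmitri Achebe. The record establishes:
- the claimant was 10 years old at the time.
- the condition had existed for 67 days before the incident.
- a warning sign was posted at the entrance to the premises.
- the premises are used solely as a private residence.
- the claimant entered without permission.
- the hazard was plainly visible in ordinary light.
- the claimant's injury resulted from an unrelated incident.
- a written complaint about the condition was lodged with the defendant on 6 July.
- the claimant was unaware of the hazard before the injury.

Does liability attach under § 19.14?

(a) no assumed risk — satisfied.
(b) condition ≥60 days old — satisfied.
(i) commercial use — fails.
(ii) not (entrant a minor) — not satisfied.
(c): F OR F → false.
(1) = T AND T AND F = false.
(a) not (consent to enter) — met.
(b) complaint lodged — met.
(i) proximate cause — fails.
(ii) not open/obvious — fails.
(c) = F OR F = false.
(2): T AND T AND F → false.
So Overall is not satisfied (F OR F).

No — not liable.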